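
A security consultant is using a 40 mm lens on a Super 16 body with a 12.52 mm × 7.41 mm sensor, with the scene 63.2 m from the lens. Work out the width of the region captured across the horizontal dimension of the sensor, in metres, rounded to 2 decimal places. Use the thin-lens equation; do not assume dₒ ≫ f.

19.77 m

dₒ: 63.2 m = 63200 mm.
Similar triangles through the lens centre give W/dₒ = w/dᵢ; with 1/f = 1/dₒ + 1/dᵢ this gives W = w·(dₒ − f)/f.
W = 12.52 mm × (63200 − 40) / 40 = 12.52 × 1579.0000 ≈ 19769.080 mm = 19.7691 m.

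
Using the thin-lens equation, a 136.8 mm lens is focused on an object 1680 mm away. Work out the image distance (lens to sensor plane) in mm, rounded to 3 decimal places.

1/dᵢ = 1/f − 1/dₒ = 1/136.8 − 1/1680 = 0.0067147 mm⁻¹.
dᵢ = 1/0.0067147 ≈ 148.9269 mm.

148.927 mm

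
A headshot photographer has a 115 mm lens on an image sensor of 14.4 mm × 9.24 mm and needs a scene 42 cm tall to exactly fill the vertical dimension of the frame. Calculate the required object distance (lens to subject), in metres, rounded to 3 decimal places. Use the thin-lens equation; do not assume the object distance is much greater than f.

W: 42 cm = 420 mm.
Magnification m = h/W = dᵢ/dₒ; combined with 1/f = 1/dₒ + 1/dᵢ this gives dₒ = f·(1 + W/h).
dₒ = 115 mm × (1 + 420/9.24) = 115 × 46.4545 ≈ 5342.273 mm = 5.34227 m.

5.342 m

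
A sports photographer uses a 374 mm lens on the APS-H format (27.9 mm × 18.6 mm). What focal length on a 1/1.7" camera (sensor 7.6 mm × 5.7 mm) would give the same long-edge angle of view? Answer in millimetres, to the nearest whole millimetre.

102 mm

Equal angle of view means equal width/f ratio, so f₂ = f₁ · (width₂/width₁) = 374 × 7.6/27.9.
f₂ = 374 × 0.27240 ≈ 101.878 mm.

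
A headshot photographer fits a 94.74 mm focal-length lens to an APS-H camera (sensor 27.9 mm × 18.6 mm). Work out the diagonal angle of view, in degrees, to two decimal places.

Sensor diagonal = √(27.9² + 18.6²) = √1124.3700 ≈ 33.5316 mm.
Angle of view α = 2·arctan(d/2f) with d = 33.5316 mm and f = 94.74 mm.
d/2f = 0.17697; arctan(0.17697) ≈ 10.0355°, so α ≈ 20.0711°.

20.07°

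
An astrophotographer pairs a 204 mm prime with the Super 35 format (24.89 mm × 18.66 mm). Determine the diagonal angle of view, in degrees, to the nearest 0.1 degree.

8.7°

Sensor diagonal = √(24.89² + 18.66²) = √967.7077 ≈ 31.1080 mm.
Angle of view α = 2·arctan(d/2f) with d = 31.1080 mm and f = 204 mm.
d/2f = 0.07625; arctan(0.07625) ≈ 4.3601°, so α ≈ 8.7202°.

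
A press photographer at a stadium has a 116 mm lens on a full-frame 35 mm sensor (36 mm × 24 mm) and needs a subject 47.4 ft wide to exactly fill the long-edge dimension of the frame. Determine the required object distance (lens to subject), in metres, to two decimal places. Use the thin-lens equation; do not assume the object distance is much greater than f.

W: 47.4 ft × 304.8 mm/ft = 14447.52 mm.
Magnification m = w/W = dᵢ/dₒ; combined with 1/f = 1/dₒ + 1/dᵢ this gives dₒ = f·(1 + W/w).
dₒ = 116 mm × (1 + 14447.5/36) = 116 × 402.3200 ≈ 46669.119 mm = 46.6691 m.

46.67 m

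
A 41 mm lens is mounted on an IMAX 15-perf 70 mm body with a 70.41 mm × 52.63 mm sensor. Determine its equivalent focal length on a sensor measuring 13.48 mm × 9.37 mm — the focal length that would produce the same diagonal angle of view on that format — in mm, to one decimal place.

7.7 mm

Sensor diagonal = √(70.41² + 52.63²) = √7727.4850 ≈ 87.9061 mm.
Sensor diagonal = √(13.48² + 9.37²) = √269.5073 ≈ 16.4167 mm.
Equal angle of view means equal diagonal/f ratio, so f₂ = f₁ · (diagonal₂/diagonal₁) = 41 × 16.4167/87.9061.
f₂ = 41 × 0.18675 ≈ 7.657 mm.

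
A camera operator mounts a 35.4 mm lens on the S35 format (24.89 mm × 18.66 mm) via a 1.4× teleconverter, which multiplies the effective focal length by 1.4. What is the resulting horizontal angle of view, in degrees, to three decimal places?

28.192°

Effective focal length f = 35.4 × 1.4 = 49.56 mm.
α = 2·arctan(24.89 / (2 × 49.56)) = 2·arctan(0.25111) ≈ 28.1921°.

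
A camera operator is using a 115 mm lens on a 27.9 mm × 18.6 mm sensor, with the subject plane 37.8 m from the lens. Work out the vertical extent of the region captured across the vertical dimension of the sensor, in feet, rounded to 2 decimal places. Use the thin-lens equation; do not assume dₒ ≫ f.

20.00 ft

dₒ: 37.8 m = 37800 mm.
Similar triangles through the lens centre give W/dₒ = h/dᵢ; with 1/f = 1/dₒ + 1/dᵢ this gives W = h·(dₒ − f)/f.
W = 18.6 mm × (37800 − 115) / 115 = 18.6 × 327.6957 ≈ 6095.139 mm = 6095.139/304.8 ft = 19.9972 ft.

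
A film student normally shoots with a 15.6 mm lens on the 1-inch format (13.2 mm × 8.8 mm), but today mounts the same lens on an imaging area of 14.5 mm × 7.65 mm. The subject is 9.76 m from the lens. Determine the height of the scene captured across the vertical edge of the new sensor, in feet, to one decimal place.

15.7 ft

The focal length stays 15.6 mm; the relevant sensor dimension is now h = 7.65 mm. Object distance dₒ = 9.76 m = 9760 mm.
Thin-lens field height W = h·(dₒ − f)/f = 7.65 × (9760 − 15.6)/15.6 ≈ 4778.504 mm = 4778.504/304.8 ft = 15.6775 ft.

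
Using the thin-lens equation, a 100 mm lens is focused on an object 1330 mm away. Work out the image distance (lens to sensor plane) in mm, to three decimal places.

108.130 mm

1/dᵢ = 1/f − 1/dₒ = 1/100 − 1/1330 = 0.0092481 mm⁻¹.
dᵢ = 1/0.0092481 ≈ 108.1301 mm.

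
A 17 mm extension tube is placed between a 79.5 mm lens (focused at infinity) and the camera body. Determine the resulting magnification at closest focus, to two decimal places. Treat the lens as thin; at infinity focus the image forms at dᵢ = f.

0.21×

The tube moves the image plane from f to f + e, so dᵢ = 79.5 + 17 = 96.5 mm. Focus is achieved when 1/f = 1/dₒ + 1/dᵢ, giving dₒ = 1/(1/f − 1/(f+e)).
Magnification m = dᵢ/dₒ = (f+e)·(1/f − 1/(f+e)) = e/f = 17/79.5 ≈ 0.2138.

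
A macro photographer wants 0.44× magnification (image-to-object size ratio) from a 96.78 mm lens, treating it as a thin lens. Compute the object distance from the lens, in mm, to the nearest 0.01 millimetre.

316.73 mm

With m = dᵢ/dₒ and 1/f = 1/dₒ + 1/dᵢ, substituting dᵢ = m·dₒ gives 1/f = (1 + 1/m)/dₒ, hence dₒ = f·(1 + 1/m).
dₒ = 96.78 × (1 + 1/0.44) = 96.78 × 3.27273 ≈ 316.735 mm.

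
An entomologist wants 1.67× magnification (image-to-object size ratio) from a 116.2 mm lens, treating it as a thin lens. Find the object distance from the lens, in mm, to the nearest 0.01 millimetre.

185.78 mm

With m = dᵢ/dₒ and 1/f = 1/dₒ + 1/dᵢ, substituting dᵢ = m·dₒ gives 1/f = (1 + 1/m)/dₒ, hence dₒ = f·(1 + 1/m).
dₒ = 116.2 × (1 + 1/1.67) = 116.2 × 1.59880 ≈ 185.781 mm.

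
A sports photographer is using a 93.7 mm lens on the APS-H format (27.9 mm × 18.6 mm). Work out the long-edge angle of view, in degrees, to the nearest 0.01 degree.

16.94°

Angle of view α = 2·arctan(w/2f) with w = 27.9 mm and f = 93.7 mm.
w/2f = 0.14888; arctan(0.14888) ≈ 8.4680°, so α ≈ 16.9359°.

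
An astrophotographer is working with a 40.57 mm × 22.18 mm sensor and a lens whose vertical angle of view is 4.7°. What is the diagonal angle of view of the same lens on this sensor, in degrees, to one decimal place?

9.8°

From the vertical AOV: f = 22.18 / (2·tan(2.35°)) = 22.18 / 0.08208 ≈ 270.2357 mm.
Sensor diagonal = √(40.57² + 22.18²) = √2137.8773 ≈ 46.2372 mm.
Diagonal AOV = 2·arctan(46.2372 / (2 × 270.2357)) = 2·arctan(0.08555) ≈ 9.7795°.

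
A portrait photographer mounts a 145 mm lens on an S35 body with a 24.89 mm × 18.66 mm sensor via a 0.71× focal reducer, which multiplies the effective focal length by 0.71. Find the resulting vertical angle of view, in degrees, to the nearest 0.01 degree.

Effective focal length f = 145 × 0.71 = 102.95 mm.
α = 2·arctan(18.66 / (2 × 102.95)) = 2·arctan(0.09063) ≈ 10.3567°.

10.36°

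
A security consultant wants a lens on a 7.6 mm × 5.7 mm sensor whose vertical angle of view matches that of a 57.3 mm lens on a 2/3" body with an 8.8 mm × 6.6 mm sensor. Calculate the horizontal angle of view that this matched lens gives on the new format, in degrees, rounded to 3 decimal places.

Equal vertical AOV ⇒ f₂ = f₁ · 5.7/6.6 = 57.3 × 0.86364 ≈ 49.4864 mm.
Horizontal AOV on the new format = 2·arctan(7.6 / (2 × 49.4864)) = 2·arctan(0.07679) ≈ 8.7821°.

8.782°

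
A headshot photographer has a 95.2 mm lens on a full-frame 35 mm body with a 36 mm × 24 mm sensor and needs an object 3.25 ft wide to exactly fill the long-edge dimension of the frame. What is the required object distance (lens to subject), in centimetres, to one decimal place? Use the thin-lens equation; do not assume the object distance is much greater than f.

W: 3.25 ft × 304.8 mm/ft = 990.60 mm.
Magnification m = w/W = dᵢ/dₒ; combined with 1/f = 1/dₒ + 1/dᵢ this gives dₒ = f·(1 + W/w).
dₒ = 95.2 mm × (1 + 990.6/36) = 95.2 × 28.5167 ≈ 2714.787 mm = 271.479 cm.

271.5 cm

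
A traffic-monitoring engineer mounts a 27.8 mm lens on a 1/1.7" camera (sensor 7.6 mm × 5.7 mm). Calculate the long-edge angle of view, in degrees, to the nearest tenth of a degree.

15.6°

Angle of view α = 2·arctan(w/2f) with w = 7.6 mm and f = 27.8 mm.
w/2f = 0.13669; arctan(0.13669) ≈ 7.7836°, so α ≈ 15.5671°.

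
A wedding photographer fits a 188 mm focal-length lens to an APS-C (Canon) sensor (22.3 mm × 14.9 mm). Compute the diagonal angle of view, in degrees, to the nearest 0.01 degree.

8.16°

Sensor diagonal = √(22.3² + 14.9²) = √719.3000 ≈ 26.8198 mm.
Angle of view α = 2·arctan(d/2f) with d = 26.8198 mm and f = 188 mm.
d/2f = 0.07133; arctan(0.07133) ≈ 4.0800°, so α ≈ 8.1599°.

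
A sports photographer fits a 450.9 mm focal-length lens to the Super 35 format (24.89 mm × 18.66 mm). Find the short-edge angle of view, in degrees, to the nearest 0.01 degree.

2.37°

Angle of view α = 2·arctan(h/2f) with h = 18.66 mm and f = 450.9 mm.
h/2f = 0.02069; arctan(0.02069) ≈ 1.1854°, so α ≈ 2.3708°.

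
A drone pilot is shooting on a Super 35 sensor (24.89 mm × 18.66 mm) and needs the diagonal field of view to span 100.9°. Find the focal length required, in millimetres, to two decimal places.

12.84 mm

Sensor diagonal = √(24.89² + 18.66²) = √967.7077 ≈ 31.1080 mm.
From α = 2·arctan(d/2f) we get f = d / (2·tan(α/2)).
With d = 31.1080 mm and α/2 = 50.45°, tan(α/2) ≈ 1.21094, so f ≈ 31.1080 / 2.42188 ≈ 12.8445 mm.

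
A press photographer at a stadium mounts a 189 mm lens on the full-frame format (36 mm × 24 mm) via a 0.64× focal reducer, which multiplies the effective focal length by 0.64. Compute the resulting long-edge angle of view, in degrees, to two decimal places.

16.93°

Effective focal length f = 189 × 0.64 = 120.96 mm.
α = 2·arctan(36 / (2 × 120.96)) = 2·arctan(0.14881) ≈ 16.9281°.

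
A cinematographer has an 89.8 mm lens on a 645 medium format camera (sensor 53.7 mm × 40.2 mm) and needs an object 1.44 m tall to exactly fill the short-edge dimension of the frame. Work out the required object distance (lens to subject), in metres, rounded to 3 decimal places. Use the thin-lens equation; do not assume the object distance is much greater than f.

W: 1.44 m = 1440 mm.
Magnification m = h/W = dᵢ/dₒ; combined with 1/f = 1/dₒ + 1/dᵢ this gives dₒ = f·(1 + W/h).
dₒ = 89.8 mm × (1 + 1440/40.2) = 89.8 × 36.8209 ≈ 3306.516 mm = 3.30652 m.

3.307 m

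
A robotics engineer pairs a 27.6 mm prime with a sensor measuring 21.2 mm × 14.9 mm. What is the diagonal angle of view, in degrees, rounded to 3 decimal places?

50.293°

Sensor diagonal = √(21.2² + 14.9²) = √671.4500 ≈ 25.9124 mm.
Angle of view α = 2·arctan(d/2f) with d = 25.9124 mm and f = 27.6 mm.
d/2f = 0.46943; arctan(0.46943) ≈ 25.1466°, so α ≈ 50.2932°.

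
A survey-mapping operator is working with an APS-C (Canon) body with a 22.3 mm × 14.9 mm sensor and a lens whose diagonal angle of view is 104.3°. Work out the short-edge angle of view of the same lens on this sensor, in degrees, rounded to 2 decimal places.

71.12°

Sensor diagonal = √(22.3² + 14.9²) = √719.3000 ≈ 26.8198 mm.
From the diagonal AOV: f = 26.8198 / (2·tan(52.15°)) = 26.8198 / 2.57374 ≈ 10.4205 mm.
Short-edge AOV = 2·arctan(14.9 / (2 × 10.4205)) = 2·arctan(0.71493) ≈ 71.1246°.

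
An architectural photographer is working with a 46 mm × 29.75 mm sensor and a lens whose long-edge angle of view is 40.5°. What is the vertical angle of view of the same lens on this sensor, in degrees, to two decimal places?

From the long-edge AOV: f = 46 / (2·tan(20.25°)) = 46 / 0.73784 ≈ 62.3442 mm.
Vertical AOV = 2·arctan(29.75 / (2 × 62.3442)) = 2·arctan(0.23859) ≈ 26.8391°.

26.84°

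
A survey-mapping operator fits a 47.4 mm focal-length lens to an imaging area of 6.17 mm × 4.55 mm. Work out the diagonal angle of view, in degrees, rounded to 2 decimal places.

Sensor diagonal = √(6.17² + 4.55²) = √58.7714 ≈ 7.6663 mm.
Angle of view α = 2·arctan(d/2f) with d = 7.6663 mm and f = 47.4 mm.
d/2f = 0.08087; arctan(0.08087) ≈ 4.6233°, so α ≈ 9.2466°.

9.25°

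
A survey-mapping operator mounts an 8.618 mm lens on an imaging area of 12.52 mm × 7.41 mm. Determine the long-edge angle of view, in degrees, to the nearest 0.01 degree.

71.99°

Angle of view α = 2·arctan(w/2f) with w = 12.52 mm and f = 8.618 mm.
w/2f = 0.72639; arctan(0.72639) ≈ 35.9942°, so α ≈ 71.9883°.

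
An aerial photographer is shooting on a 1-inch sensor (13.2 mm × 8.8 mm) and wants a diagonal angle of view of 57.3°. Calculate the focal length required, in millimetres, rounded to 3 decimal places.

Sensor diagonal = √(13.2² + 8.8²) = √251.6800 ≈ 15.8644 mm.
From α = 2·arctan(d/2f) we get f = d / (2·tan(α/2)).
With d = 15.8644 mm and α/2 = 28.65°, tan(α/2) ≈ 0.54635, so f ≈ 15.8644 / 1.09270 ≈ 14.5185 mm.

14.519 mm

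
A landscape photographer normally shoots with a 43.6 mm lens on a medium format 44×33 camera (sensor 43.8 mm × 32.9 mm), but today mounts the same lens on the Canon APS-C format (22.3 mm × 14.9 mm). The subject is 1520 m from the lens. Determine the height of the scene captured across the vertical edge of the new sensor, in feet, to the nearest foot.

The focal length stays 43.6 mm; the relevant sensor dimension is now h = 14.9 mm. Object distance dₒ = 1520 m = 1.52e+06 mm.
Thin-lens field height W = h·(dₒ − f)/f = 14.9 × (1.52e+06 − 43.6)/43.6 ≈ 519434.641 mm = 519434.641/304.8 ft = 1704.18 ft.

1704 ft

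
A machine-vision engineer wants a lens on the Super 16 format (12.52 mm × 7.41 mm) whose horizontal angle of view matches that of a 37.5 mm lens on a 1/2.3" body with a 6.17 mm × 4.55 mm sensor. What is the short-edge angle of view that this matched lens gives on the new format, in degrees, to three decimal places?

5.575°

Equal horizontal AOV ⇒ f₂ = f₁ · 12.52/6.17 = 37.5 × 2.02917 ≈ 76.0940 mm.
Short-edge AOV on the new format = 2·arctan(7.41 / (2 × 76.0940)) = 2·arctan(0.04869) ≈ 5.5750°.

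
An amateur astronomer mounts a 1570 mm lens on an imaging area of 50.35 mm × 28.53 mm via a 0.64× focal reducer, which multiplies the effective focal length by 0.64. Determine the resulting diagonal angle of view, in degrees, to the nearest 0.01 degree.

3.30°

Effective focal length f = 1570 × 0.64 = 1004.8 mm.
Sensor diagonal = √(50.35² + 28.53²) = √3349.0834 ≈ 57.8713 mm.
α = 2·arctan(57.871 / (2 × 1004.8)) = 2·arctan(0.02880) ≈ 3.2990°.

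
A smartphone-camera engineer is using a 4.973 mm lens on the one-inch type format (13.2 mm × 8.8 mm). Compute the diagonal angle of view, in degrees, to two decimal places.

115.83°

Sensor diagonal = √(13.2² + 8.8²) = √251.6800 ≈ 15.8644 mm.
Angle of view α = 2·arctan(d/2f) with d = 15.8644 mm and f = 4.973 mm.
d/2f = 1.59506; arctan(1.59506) ≈ 57.9149°, so α ≈ 115.8297°.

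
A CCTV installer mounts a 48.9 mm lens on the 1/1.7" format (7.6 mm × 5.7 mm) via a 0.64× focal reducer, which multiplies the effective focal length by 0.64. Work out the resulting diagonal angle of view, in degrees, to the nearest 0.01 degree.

Effective focal length f = 48.9 × 0.64 = 31.296 mm.
Sensor diagonal = √(7.6² + 5.7²) = √90.2500 ≈ 9.5000 mm.
α = 2·arctan(9.500 / (2 × 31.296)) = 2·arctan(0.15178) ≈ 17.2606°.

17.26°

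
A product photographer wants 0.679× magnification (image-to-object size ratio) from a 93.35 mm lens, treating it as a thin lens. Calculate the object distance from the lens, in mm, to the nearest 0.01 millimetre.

230.83 mm

With m = dᵢ/dₒ and 1/f = 1/dₒ + 1/dᵢ, substituting dᵢ = m·dₒ gives 1/f = (1 + 1/m)/dₒ, hence dₒ = f·(1 + 1/m).
dₒ = 93.35 × (1 + 1/0.679) = 93.35 × 2.47275 ≈ 230.832 mm.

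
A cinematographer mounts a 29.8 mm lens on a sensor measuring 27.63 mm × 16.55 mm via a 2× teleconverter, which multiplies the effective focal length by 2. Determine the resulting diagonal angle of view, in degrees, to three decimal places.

30.240°

Effective focal length f = 29.8 × 2 = 59.6 mm.
Sensor diagonal = √(27.63² + 16.55²) = √1037.3194 ≈ 32.2074 mm.
α = 2·arctan(32.207 / (2 × 59.6)) = 2·arctan(0.27020) ≈ 30.2402°.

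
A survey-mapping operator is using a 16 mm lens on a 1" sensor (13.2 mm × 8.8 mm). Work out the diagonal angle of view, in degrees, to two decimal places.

Sensor diagonal = √(13.2² + 8.8²) = √251.6800 ≈ 15.8644 mm.
Angle of view α = 2·arctan(d/2f) with d = 15.8644 mm and f = 16 mm.
d/2f = 0.49576; arctan(0.49576) ≈ 26.3705°, so α ≈ 52.7411°.

52.74°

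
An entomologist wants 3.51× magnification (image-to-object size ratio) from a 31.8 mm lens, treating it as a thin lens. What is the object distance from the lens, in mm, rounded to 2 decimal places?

40.86 mm

With m = dᵢ/dₒ and 1/f = 1/dₒ + 1/dᵢ, substituting dᵢ = m·dₒ gives 1/f = (1 + 1/m)/dₒ, hence dₒ = f·(1 + 1/m).
dₒ = 31.8 × (1 + 1/3.51) = 31.8 × 1.28490 ≈ 40.860 mm.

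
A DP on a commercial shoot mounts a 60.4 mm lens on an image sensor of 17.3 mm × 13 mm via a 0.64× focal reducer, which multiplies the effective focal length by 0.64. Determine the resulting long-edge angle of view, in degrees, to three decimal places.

25.226°

Effective focal length f = 60.4 × 0.64 = 38.656 mm.
α = 2·arctan(17.3 / (2 × 38.656)) = 2·arctan(0.22377) ≈ 25.2264°.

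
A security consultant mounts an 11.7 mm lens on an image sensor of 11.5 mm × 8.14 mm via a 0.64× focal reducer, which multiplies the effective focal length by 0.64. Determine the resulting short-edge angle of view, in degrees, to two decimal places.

Effective focal length f = 11.7 × 0.64 = 7.488 mm.
α = 2·arctan(8.14 / (2 × 7.488)) = 2·arctan(0.54354) ≈ 57.0514°.

57.05°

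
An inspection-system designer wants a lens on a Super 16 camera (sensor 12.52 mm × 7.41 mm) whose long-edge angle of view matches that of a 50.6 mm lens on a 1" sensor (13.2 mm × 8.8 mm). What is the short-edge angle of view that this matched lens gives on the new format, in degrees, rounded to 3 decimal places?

Equal long-edge AOV ⇒ f₂ = f₁ · 12.52/13.2 = 50.6 × 0.94848 ≈ 47.9933 mm.
Short-edge AOV on the new format = 2·arctan(7.41 / (2 × 47.9933)) = 2·arctan(0.07720) ≈ 8.8288°.

8.829°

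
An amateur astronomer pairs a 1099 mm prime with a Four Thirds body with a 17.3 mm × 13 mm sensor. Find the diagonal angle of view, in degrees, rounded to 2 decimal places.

Sensor diagonal = √(17.3² + 13²) = √468.2900 ≈ 21.6400 mm.
Angle of view α = 2·arctan(d/2f) with d = 21.6400 mm and f = 1099 mm.
d/2f = 0.00985; arctan(0.00985) ≈ 0.5641°, so α ≈ 1.1282°.

1.13°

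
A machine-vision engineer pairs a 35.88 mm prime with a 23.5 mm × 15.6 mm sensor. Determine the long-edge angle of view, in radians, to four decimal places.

0.6329 rad

Angle of view α = 2·arctan(w/2f) with w = 23.5 mm and f = 35.88 mm.
w/2f = 0.32748; arctan(0.32748) ≈ 0.3165 rad, so α ≈ 0.6329 rad.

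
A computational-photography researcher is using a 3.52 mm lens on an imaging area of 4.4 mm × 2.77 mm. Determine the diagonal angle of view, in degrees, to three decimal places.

Sensor diagonal = √(4.4² + 2.77²) = √27.0329 ≈ 5.1993 mm.
Angle of view α = 2·arctan(d/2f) with d = 5.1993 mm and f = 3.52 mm.
d/2f = 0.73854; arctan(0.73854) ≈ 36.4473°, so α ≈ 72.8947°.

72.895°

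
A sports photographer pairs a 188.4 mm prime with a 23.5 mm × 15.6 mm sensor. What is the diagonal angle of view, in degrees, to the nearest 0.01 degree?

8.56°

Sensor diagonal = √(23.5² + 15.6²) = √795.6100 ≈ 28.2066 mm.
Angle of view α = 2·arctan(d/2f) with d = 28.2066 mm and f = 188.4 mm.
d/2f = 0.07486; arctan(0.07486) ≈ 4.2811°, so α ≈ 8.5621°.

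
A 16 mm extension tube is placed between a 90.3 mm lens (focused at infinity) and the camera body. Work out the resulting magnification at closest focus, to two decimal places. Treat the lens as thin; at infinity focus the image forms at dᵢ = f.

0.18×

The tube moves the image plane from f to f + e, so dᵢ = 90.3 + 16 = 106.3 mm. Focus is achieved when 1/f = 1/dₒ + 1/dᵢ, giving dₒ = 1/(1/f − 1/(f+e)).
Magnification m = dᵢ/dₒ = (f+e)·(1/f − 1/(f+e)) = e/f = 16/90.3 ≈ 0.1772.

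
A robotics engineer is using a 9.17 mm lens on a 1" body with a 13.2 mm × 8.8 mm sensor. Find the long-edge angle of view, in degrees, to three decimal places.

71.488°

Angle of view α = 2·arctan(w/2f) with w = 13.2 mm and f = 9.17 mm.
w/2f = 0.71974; arctan(0.71974) ≈ 35.7440°, so α ≈ 71.4880°.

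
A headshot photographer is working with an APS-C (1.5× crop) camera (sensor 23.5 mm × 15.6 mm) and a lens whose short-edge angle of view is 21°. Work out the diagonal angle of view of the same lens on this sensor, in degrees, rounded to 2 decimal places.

From the short-edge AOV: f = 15.6 / (2·tan(10.5°)) = 15.6 / 0.37068 ≈ 42.0850 mm.
Sensor diagonal = √(23.5² + 15.6²) = √795.6100 ≈ 28.2066 mm.
Diagonal AOV = 2·arctan(28.2066 / (2 × 42.0850)) = 2·arctan(0.33511) ≈ 37.0534°.

37.05°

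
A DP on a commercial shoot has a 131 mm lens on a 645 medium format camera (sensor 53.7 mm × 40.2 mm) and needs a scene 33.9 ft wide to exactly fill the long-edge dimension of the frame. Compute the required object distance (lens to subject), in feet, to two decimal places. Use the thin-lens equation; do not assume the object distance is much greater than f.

83.13 ft

W: 33.9 ft × 304.8 mm/ft = 10332.72 mm.
Magnification m = w/W = dᵢ/dₒ; combined with 1/f = 1/dₒ + 1/dᵢ this gives dₒ = f·(1 + W/w).
dₒ = 131 mm × (1 + 10332.7/53.7) = 131 × 193.4156 ≈ 25337.448 mm = 25337.448/304.8 ft = 83.1281 ft.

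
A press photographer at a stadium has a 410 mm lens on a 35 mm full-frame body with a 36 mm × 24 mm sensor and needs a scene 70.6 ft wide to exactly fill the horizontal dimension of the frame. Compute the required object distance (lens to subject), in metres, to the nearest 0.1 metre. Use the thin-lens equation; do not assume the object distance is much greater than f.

W: 70.6 ft × 304.8 mm/ft = 21518.88 mm.
Magnification m = w/W = dᵢ/dₒ; combined with 1/f = 1/dₒ + 1/dᵢ this gives dₒ = f·(1 + W/w).
dₒ = 410 mm × (1 + 21518.9/36) = 410 × 598.7466 ≈ 245486.125 mm = 245.486 m.

245.5 m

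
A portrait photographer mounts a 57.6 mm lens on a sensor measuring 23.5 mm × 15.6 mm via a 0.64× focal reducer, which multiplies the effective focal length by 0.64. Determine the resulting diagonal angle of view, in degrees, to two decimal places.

41.87°

Effective focal length f = 57.6 × 0.64 = 36.864 mm.
Sensor diagonal = √(23.5² + 15.6²) = √795.6100 ≈ 28.2066 mm.
α = 2·arctan(28.207 / (2 × 36.864)) = 2·arctan(0.38258) ≈ 41.8713°.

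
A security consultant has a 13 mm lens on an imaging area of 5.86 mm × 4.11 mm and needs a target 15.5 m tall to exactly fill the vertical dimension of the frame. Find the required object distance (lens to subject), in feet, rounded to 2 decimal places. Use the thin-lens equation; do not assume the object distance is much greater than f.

W: 15.5 m = 15500 mm.
Magnification m = h/W = dᵢ/dₒ; combined with 1/f = 1/dₒ + 1/dᵢ this gives dₒ = f·(1 + W/h).
dₒ = 13 mm × (1 + 15500/4.11) = 13 × 3772.2895 ≈ 49039.764 mm = 49039.764/304.8 ft = 160.892 ft.

160.89 ft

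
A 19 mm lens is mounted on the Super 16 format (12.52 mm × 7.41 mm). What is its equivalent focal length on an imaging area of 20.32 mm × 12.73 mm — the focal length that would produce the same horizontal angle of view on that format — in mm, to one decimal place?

Equal angle of view means equal width/f ratio, so f₂ = f₁ · (width₂/width₁) = 19 × 20.32/12.52.
f₂ = 19 × 1.62300 ≈ 30.837 mm.

30.8 mm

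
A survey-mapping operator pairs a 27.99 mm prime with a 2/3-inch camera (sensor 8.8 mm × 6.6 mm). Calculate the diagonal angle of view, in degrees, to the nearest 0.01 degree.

Sensor diagonal = √(8.8² + 6.6²) = √121.0000 ≈ 11.0000 mm.
Angle of view α = 2·arctan(d/2f) with d = 11.0000 mm and f = 27.99 mm.
d/2f = 0.19650; arctan(0.19650) ≈ 11.1169°, so α ≈ 22.2338°.

22.23°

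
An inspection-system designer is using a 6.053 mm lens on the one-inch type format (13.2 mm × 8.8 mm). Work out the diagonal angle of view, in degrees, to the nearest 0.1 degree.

105.3°

Sensor diagonal = √(13.2² + 8.8²) = √251.6800 ≈ 15.8644 mm.
Angle of view α = 2·arctan(d/2f) with d = 15.8644 mm and f = 6.053 mm.
d/2f = 1.31046; arctan(1.31046) ≈ 52.6531°, so α ≈ 105.3061°.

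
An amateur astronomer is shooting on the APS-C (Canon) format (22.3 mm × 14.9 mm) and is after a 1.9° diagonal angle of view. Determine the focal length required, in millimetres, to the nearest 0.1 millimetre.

Sensor diagonal = √(22.3² + 14.9²) = √719.3000 ≈ 26.8198 mm.
From α = 2·arctan(d/2f) we get f = d / (2·tan(α/2)).
With d = 26.8198 mm and α/2 = 0.95°, tan(α/2) ≈ 0.01658, so f ≈ 26.8198 / 0.03316 ≈ 808.6941 mm.

808.7 mm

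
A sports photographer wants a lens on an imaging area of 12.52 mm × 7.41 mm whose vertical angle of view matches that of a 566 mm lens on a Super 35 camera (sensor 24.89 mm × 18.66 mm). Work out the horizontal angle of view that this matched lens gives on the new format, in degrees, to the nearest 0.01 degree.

3.19°

Equal vertical AOV ⇒ f₂ = f₁ · 7.41/18.66 = 566 × 0.39711 ≈ 224.7621 mm.
Horizontal AOV on the new format = 2·arctan(12.52 / (2 × 224.7621)) = 2·arctan(0.02785) ≈ 3.1907°.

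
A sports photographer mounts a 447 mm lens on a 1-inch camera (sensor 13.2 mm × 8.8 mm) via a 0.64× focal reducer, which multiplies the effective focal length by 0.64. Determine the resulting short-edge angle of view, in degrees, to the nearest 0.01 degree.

Effective focal length f = 447 × 0.64 = 286.08 mm.
α = 2·arctan(8.8 / (2 × 286.08)) = 2·arctan(0.01538) ≈ 1.7623°.

1.76°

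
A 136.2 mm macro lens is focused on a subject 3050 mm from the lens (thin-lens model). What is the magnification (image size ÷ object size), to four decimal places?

0.0467×

Thin lens: 1/f = 1/dₒ + 1/dᵢ → 1/dᵢ = 1/136.2 − 1/3050 = 0.0070143 mm⁻¹, so dᵢ ≈ 142.5664 mm.
Magnification m = dᵢ/dₒ = 142.5664/3050 ≈ 0.04674.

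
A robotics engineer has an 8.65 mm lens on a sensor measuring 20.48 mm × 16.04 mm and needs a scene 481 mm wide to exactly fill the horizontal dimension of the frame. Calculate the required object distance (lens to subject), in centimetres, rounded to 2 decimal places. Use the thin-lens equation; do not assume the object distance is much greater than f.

Magnification m = w/W = dᵢ/dₒ; combined with 1/f = 1/dₒ + 1/dᵢ this gives dₒ = f·(1 + W/w).
dₒ = 8.65 mm × (1 + 481/20.48) = 8.65 × 24.4863 ≈ 211.807 mm = 21.1807 cm.

21.18 cm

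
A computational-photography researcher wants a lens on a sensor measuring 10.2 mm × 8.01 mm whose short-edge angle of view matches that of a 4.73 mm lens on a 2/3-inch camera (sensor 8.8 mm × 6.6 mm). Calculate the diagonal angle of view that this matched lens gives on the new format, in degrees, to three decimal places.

96.966°

Equal short-edge AOV ⇒ f₂ = f₁ · 8.01/6.6 = 4.73 × 1.21364 ≈ 5.7405 mm.
Sensor diagonal = √(10.2² + 8.01²) = √168.2001 ≈ 12.9692 mm.
Diagonal AOV on the new format = 2·arctan(12.9692 / (2 × 5.7405)) = 2·arctan(1.12962) ≈ 96.9662°.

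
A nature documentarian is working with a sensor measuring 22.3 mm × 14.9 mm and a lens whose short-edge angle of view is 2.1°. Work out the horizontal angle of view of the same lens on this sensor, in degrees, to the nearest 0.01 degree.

3.14°

From the short-edge AOV: f = 14.9 / (2·tan(1.05°)) = 14.9 / 0.03666 ≈ 406.4817 mm.
Horizontal AOV = 2·arctan(22.3 / (2 × 406.4817)) = 2·arctan(0.02743) ≈ 3.1425°.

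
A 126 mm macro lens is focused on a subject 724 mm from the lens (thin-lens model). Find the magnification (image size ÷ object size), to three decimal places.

0.211×

Thin lens: 1/f = 1/dₒ + 1/dᵢ → 1/dᵢ = 1/126 − 1/724 = 0.0065553 mm⁻¹, so dᵢ ≈ 152.5485 mm.
Magnification m = dᵢ/dₒ = 152.5485/724 ≈ 0.21070.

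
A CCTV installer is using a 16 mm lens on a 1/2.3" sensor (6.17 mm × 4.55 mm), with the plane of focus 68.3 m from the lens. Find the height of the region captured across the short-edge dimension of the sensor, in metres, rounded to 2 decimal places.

19.42 m

dₒ: 68.3 m = 68300 mm.
Similar triangles through the lens centre give W/dₒ = h/dᵢ; with 1/f = 1/dₒ + 1/dᵢ this gives W = h·(dₒ − f)/f.
W = 4.55 mm × (68300 − 16) / 16 = 4.55 × 4267.7500 ≈ 19418.263 mm = 19.4183 m.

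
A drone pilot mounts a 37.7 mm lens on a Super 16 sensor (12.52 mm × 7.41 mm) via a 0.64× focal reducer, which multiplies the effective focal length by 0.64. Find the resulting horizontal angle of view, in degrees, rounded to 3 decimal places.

29.089°

Effective focal length f = 37.7 × 0.64 = 24.128 mm.
α = 2·arctan(12.52 / (2 × 24.128)) = 2·arctan(0.25945) ≈ 29.0893°.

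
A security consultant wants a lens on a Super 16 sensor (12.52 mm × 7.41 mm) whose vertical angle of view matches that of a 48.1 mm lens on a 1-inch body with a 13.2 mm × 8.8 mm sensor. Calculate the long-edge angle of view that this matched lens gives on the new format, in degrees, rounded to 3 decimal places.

17.572°

Equal vertical AOV ⇒ f₂ = f₁ · 7.41/8.8 = 48.1 × 0.84205 ≈ 40.5024 mm.
Long-edge AOV on the new format = 2·arctan(12.52 / (2 × 40.5024)) = 2·arctan(0.15456) ≈ 17.5721°.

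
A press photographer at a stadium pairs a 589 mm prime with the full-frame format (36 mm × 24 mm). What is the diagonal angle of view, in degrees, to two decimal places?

Sensor diagonal = √(36² + 24²) = √1872.0000 ≈ 43.2666 mm.
Angle of view α = 2·arctan(d/2f) with d = 43.2666 mm and f = 589 mm.
d/2f = 0.03673; arctan(0.03673) ≈ 2.1035°, so α ≈ 4.2069°.

4.21°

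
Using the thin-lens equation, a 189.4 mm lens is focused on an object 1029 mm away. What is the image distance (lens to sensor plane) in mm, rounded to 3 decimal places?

232.126 mm

1/dᵢ = 1/f − 1/dₒ = 1/189.4 − 1/1029 = 0.0043080 mm⁻¹.
dᵢ = 1/0.0043080 ≈ 232.1255 mm.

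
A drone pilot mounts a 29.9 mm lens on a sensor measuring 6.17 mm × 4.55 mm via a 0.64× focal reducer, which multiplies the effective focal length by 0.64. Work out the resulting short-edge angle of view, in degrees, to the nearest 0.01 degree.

Effective focal length f = 29.9 × 0.64 = 19.136 mm.
α = 2·arctan(4.55 / (2 × 19.136)) = 2·arctan(0.11889) ≈ 13.5597°.

13.56°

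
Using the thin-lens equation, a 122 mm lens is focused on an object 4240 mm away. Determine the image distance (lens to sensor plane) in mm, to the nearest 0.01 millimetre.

1/dᵢ = 1/f − 1/dₒ = 1/122 − 1/4240 = 0.0079609 mm⁻¹.
dᵢ = 1/0.0079609 ≈ 125.6144 mm.

125.61 mm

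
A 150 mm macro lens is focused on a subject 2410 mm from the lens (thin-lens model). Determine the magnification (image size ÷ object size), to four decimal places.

Thin lens: 1/f = 1/dₒ + 1/dᵢ → 1/dᵢ = 1/150 − 1/2410 = 0.0062517 mm⁻¹, so dᵢ ≈ 159.9558 mm.
Magnification m = dᵢ/dₒ = 159.9558/2410 ≈ 0.06637.

0.0664×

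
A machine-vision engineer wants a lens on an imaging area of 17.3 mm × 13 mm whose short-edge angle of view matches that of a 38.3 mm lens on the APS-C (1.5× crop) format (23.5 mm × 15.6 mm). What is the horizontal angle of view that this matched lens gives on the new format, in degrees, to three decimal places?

Equal short-edge AOV ⇒ f₂ = f₁ · 13/15.6 = 38.3 × 0.83333 ≈ 31.9167 mm.
Horizontal AOV on the new format = 2·arctan(17.3 / (2 × 31.9167)) = 2·arctan(0.27102) ≈ 30.3279°.

30.328°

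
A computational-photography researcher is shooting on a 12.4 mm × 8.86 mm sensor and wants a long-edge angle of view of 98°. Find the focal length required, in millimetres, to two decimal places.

From α = 2·arctan(w/2f) we get f = w / (2·tan(α/2)).
With w = 12.4 mm and α/2 = 49°, tan(α/2) ≈ 1.15037, so f ≈ 12.4 / 2.30074 ≈ 5.3896 mm.

5.39 mm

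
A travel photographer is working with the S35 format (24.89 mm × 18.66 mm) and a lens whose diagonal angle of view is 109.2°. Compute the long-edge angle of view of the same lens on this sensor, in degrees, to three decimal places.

96.777°

Sensor diagonal = √(24.89² + 18.66²) = √967.7077 ≈ 31.1080 mm.
From the diagonal AOV: f = 31.1080 / (2·tan(54.6°)) = 31.1080 / 2.81427 ≈ 11.0537 mm.
Long-edge AOV = 2·arctan(24.89 / (2 × 11.0537)) = 2·arctan(1.12587) ≈ 96.7770°.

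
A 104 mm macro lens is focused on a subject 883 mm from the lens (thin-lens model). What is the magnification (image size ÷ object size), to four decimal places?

0.1335×

Thin lens: 1/f = 1/dₒ + 1/dᵢ → 1/dᵢ = 1/104 − 1/883 = 0.0084829 mm⁻¹, so dᵢ ≈ 117.8845 mm.
Magnification m = dᵢ/dₒ = 117.8845/883 ≈ 0.13350.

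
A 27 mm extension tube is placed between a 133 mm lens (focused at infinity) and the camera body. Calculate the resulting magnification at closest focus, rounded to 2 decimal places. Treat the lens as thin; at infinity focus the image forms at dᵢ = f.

The tube moves the image plane from f to f + e, so dᵢ = 133 + 27 = 160 mm. Focus is achieved when 1/f = 1/dₒ + 1/dᵢ, giving dₒ = 1/(1/f − 1/(f+e)).
Magnification m = dᵢ/dₒ = (f+e)·(1/f − 1/(f+e)) = e/f = 27/133 ≈ 0.2030.

0.20×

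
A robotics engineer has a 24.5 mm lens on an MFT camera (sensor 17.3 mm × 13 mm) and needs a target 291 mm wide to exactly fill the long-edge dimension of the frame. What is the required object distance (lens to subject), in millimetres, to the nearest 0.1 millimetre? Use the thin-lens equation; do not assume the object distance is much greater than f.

436.6 mm

Magnification m = w/W = dᵢ/dₒ; combined with 1/f = 1/dₒ + 1/dᵢ this gives dₒ = f·(1 + W/w).
dₒ = 24.5 mm × (1 + 291/17.3) = 24.5 × 17.8208 ≈ 436.610 mm.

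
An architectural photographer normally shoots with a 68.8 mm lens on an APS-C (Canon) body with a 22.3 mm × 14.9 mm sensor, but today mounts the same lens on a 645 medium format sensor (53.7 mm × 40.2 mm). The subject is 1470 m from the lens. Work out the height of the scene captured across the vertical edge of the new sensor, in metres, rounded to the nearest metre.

859 m

The focal length stays 68.8 mm; the relevant sensor dimension is now h = 40.2 mm. Object distance dₒ = 1470 m = 1.47e+06 mm.
Thin-lens field height W = h·(dₒ − f)/f = 40.2 × (1.47e+06 − 68.8)/68.8 ≈ 858884.219 mm = 858.884 m.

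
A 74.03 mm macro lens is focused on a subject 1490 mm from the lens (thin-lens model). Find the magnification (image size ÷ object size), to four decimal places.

Thin lens: 1/f = 1/dₒ + 1/dᵢ → 1/dᵢ = 1/74.03 − 1/1490 = 0.0128369 mm⁻¹, so dᵢ ≈ 77.9004 mm.
Magnification m = dᵢ/dₒ = 77.9004/1490 ≈ 0.05228.

0.0523×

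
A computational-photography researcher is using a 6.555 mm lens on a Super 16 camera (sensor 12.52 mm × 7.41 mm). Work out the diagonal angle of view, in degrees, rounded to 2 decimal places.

95.95°

Sensor diagonal = √(12.52² + 7.41²) = √211.6585 ≈ 14.5485 mm.
Angle of view α = 2·arctan(d/2f) with d = 14.5485 mm and f = 6.555 mm.
d/2f = 1.10972; arctan(1.10972) ≈ 47.9772°, so α ≈ 95.9544°.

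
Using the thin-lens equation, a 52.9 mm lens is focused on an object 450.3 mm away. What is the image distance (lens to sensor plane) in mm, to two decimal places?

1/dᵢ = 1/f − 1/dₒ = 1/52.9 − 1/450.3 = 0.0166828 mm⁻¹.
dᵢ = 1/0.0166828 ≈ 59.9418 mm.

59.94 mm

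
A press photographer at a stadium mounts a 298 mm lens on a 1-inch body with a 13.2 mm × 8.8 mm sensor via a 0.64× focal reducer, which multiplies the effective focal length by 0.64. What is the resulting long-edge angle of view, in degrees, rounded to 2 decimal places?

3.96°

Effective focal length f = 298 × 0.64 = 190.72 mm.
α = 2·arctan(13.2 / (2 × 190.72)) = 2·arctan(0.03461) ≈ 3.9639°.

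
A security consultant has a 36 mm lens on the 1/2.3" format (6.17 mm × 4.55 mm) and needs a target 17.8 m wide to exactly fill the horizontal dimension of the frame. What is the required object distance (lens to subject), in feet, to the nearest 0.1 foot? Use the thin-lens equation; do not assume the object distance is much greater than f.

W: 17.8 m = 17800 mm.
Magnification m = w/W = dᵢ/dₒ; combined with 1/f = 1/dₒ + 1/dᵢ this gives dₒ = f·(1 + W/w).
dₒ = 36 mm × (1 + 17800/6.17) = 36 × 2885.9271 ≈ 103893.374 mm = 103893.374/304.8 ft = 340.858 ft.

340.9 ft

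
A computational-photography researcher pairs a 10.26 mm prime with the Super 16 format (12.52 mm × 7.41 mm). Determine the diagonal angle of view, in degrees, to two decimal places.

Sensor diagonal = √(12.52² + 7.41²) = √211.6585 ≈ 14.5485 mm.
Angle of view α = 2·arctan(d/2f) with d = 14.5485 mm and f = 10.26 mm.
d/2f = 0.70899; arctan(0.70899) ≈ 35.3363°, so α ≈ 70.6726°.

70.67°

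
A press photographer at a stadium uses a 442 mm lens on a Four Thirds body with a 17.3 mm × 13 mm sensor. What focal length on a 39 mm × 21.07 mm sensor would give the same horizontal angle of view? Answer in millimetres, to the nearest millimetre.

996 mm

Equal angle of view means equal width/f ratio, so f₂ = f₁ · (width₂/width₁) = 442 × 39/17.3.
f₂ = 442 × 2.25434 ≈ 996.416 mm.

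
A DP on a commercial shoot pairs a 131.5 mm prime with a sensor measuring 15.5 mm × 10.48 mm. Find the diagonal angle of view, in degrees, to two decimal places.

8.14°

Sensor diagonal = √(15.5² + 10.48²) = √350.0804 ≈ 18.7104 mm.
Angle of view α = 2·arctan(d/2f) with d = 18.7104 mm and f = 131.5 mm.
d/2f = 0.07114; arctan(0.07114) ≈ 4.0693°, so α ≈ 8.1386°.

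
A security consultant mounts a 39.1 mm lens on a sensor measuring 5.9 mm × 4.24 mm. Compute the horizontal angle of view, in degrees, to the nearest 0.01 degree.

Angle of view α = 2·arctan(w/2f) with w = 5.9 mm and f = 39.1 mm.
w/2f = 0.07545; arctan(0.07545) ≈ 4.3147°, so α ≈ 8.6293°.

8.63°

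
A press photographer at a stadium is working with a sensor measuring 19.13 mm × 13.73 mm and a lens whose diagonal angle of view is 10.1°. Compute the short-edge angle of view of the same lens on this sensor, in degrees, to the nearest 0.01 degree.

5.90°

Sensor diagonal = √(19.13² + 13.73²) = √554.4698 ≈ 23.5472 mm.
From the diagonal AOV: f = 23.5472 / (2·tan(5.05°)) = 23.5472 / 0.17674 ≈ 133.2335 mm.
Short-edge AOV = 2·arctan(13.73 / (2 × 133.2335)) = 2·arctan(0.05153) ≈ 5.8992°.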